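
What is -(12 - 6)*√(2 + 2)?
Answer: -12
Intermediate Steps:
-(12 - 6)*√(2 + 2) = -6*√4 = -6*2 = -1*12 = -12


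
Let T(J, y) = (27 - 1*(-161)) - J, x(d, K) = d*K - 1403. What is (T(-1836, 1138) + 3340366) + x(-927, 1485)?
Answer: 1964392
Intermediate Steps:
x(d, K) = -1403 + K*d (x(d, K) = K*d - 1403 = -1403 + K*d)
T(J, y) = 188 - J (T(J, y) = (27 + 161) - J = 188 - J)
(T(-1836, 1138) + 3340366) + x(-927, 1485) = ((188 - 1*(-1836)) + 3340366) + (-1403 + 1485*(-927)) = ((188 + 1836) + 3340366) + (-1403 - 1376595) = (2024 + 3340366) - 1377998 = 3342390 - 1377998 = 1964392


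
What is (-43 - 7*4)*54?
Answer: -3834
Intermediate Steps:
(-43 - 7*4)*54 = (-43 - 28)*54 = -71*54 = -3834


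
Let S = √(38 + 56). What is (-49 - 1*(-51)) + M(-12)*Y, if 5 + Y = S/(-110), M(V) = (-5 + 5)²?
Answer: 2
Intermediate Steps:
S = √94 ≈ 9.6954
M(V) = 0 (M(V) = 0² = 0)
Y = -5 - √94/110 (Y = -5 + √94/(-110) = -5 + √94*(-1/110) = -5 - √94/110 ≈ -5.0881)
(-49 - 1*(-51)) + M(-12)*Y = (-49 - 1*(-51)) + 0*(-5 - √94/110) = (-49 + 51) + 0 = 2 + 0 = 2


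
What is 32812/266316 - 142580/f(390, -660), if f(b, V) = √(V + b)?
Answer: 8203/66579 + 14258*I*√30/9 ≈ 0.12321 + 8677.1*I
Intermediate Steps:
32812/266316 - 142580/f(390, -660) = 32812/266316 - 142580/√(-660 + 390) = 32812*(1/266316) - 142580*(-I*√30/90) = 8203/66579 - 142580*(-I*√30/90) = 8203/66579 - (-14258)*I*√30/9 = 8203/66579 + 14258*I*√30/9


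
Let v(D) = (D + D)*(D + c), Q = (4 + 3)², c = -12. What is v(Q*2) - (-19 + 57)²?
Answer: 15412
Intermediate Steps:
Q = 49 (Q = 7² = 49)
v(D) = 2*D*(-12 + D) (v(D) = (D + D)*(D - 12) = (2*D)*(-12 + D) = 2*D*(-12 + D))
v(Q*2) - (-19 + 57)² = 2*(49*2)*(-12 + 49*2) - (-19 + 57)² = 2*98*(-12 + 98) - 1*38² = 2*98*86 - 1*1444 = 16856 - 1444 = 15412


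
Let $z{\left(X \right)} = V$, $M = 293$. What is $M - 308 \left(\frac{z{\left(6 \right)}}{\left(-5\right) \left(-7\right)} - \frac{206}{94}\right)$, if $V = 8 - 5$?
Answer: $\frac{221271}{235} \approx 941.58$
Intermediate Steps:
$V = 3$
$z{\left(X \right)} = 3$
$M - 308 \left(\frac{z{\left(6 \right)}}{\left(-5\right) \left(-7\right)} - \frac{206}{94}\right) = 293 - 308 \left(\frac{3}{\left(-5\right) \left(-7\right)} - \frac{206}{94}\right) = 293 - 308 \left(\frac{3}{35} - \frac{103}{47}\right) = 293 - - \frac{152416}{235} = 293 + \frac{152416}{235} = \frac{221271}{235}$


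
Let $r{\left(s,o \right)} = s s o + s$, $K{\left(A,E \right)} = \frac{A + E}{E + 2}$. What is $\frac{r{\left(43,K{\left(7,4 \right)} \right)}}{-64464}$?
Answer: $- \frac{20597}{386784} \approx -0.053252$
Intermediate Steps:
$K{\left(A,E \right)} = \frac{A + E}{2 + E}$
$r{\left(s,o \right)} = s + o s^{2}$ ($r{\left(s,o \right)} = s^{2} o + s = o s^{2} + s = s + o s^{2}$)
$\frac{r{\left(43,K{\left(7,4 \right)} \right)}}{-64464} = \frac{43 \left(1 + \frac{7 + 4}{2 + 4} \cdot 43\right)}{-64464} = 43 \left(1 + \frac{1}{6} \cdot 11 \cdot 43\right) \left(- \frac{1}{64464}\right) = 43 \left(1 + \frac{11}{6} \cdot 43\right) \left(- \frac{1}{64464}\right) = 43 \left(1 + \frac{473}{6}\right) \left(- \frac{1}{64464}\right) = 43 \cdot \frac{479}{6} \left(- \frac{1}{64464}\right) = \frac{20597}{6} \left(- \frac{1}{64464}\right) = - \frac{20597}{386784}$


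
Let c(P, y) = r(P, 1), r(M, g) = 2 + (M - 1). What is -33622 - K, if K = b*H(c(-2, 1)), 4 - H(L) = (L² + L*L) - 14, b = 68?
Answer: -34710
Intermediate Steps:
r(M, g) = 1 + M (r(M, g) = 2 + (-1 + M) = 1 + M)
c(P, y) = 1 + P
H(L) = 18 - 2*L² (H(L) = 4 - ((L² + L*L) - 14) = 4 - ((L² + L²) - 14) = 4 - (2*L² - 14) = 4 - (-14 + 2*L²) = 4 + (14 - 2*L²) = 18 - 2*L²)
K = 1088 (K = 68*(18 - 2*(1 - 2)²) = 68*(18 - 2*(-1)²) = 68*(18 - 2*1) = 68*(18 - 2) = 68*16 = 1088)
-33622 - K = -33622 - 1*1088 = -33622 - 1088 = -34710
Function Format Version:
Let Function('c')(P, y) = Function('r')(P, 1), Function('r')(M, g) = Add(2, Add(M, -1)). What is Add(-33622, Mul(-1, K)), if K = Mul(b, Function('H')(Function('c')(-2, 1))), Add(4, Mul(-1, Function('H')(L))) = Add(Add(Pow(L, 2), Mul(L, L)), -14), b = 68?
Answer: -34710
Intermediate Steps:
Function('r')(M, g) = Add(1, M) (Function('r')(M, g) = Add(2, Add(-1, M)) = Add(1, M))
Function('c')(P, y) = Add(1, P)
Function('H')(L) = Add(18, Mul(-2, Pow(L, 2))) (Function('H')(L) = Add(4, Mul(-1, Add(Add(Pow(L, 2), Mul(L, L)), -14))) = Add(4, Mul(-1, Add(Add(Pow(L, 2), Pow(L, 2)), -14))) = Add(4, Mul(-1, Add(Mul(2, Pow(L, 2)), -14))) = Add(4, Mul(-1, Add(-14, Mul(2, Pow(L, 2))))) = Add(4, Add(14, Mul(-2, Pow(L, 2)))) = Add(18, Mul(-2, Pow(L, 2))))
K = 1088 (K = Mul(68, Add(18, Mul(-2, Pow(Add(1, -2), 2)))) = Mul(68, Add(18, Mul(-2, Pow(-1, 2)))) = Mul(68, Add(18, Mul(-2, 1))) = Mul(68, Add(18, -2)) = Mul(68, 16) = 1088)
Add(-33622, Mul(-1, K)) = Add(-33622, Mul(-1, 1088)) = Add(-33622, -1088) = -34710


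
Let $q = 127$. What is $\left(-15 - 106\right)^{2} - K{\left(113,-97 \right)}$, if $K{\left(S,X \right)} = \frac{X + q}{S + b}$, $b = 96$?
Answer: $\frac{3059939}{209} \approx 14641.0$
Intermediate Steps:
$K{\left(S,X \right)} = \frac{127 + X}{96 + S}$ ($K{\left(S,X \right)} = \frac{X + 127}{S + 96} = \frac{127 + X}{96 + S}$)
$\left(-15 - 106\right)^{2} - K{\left(113,-97 \right)} = \left(-15 - 106\right)^{2} - \frac{127 - 97}{96 + 113} = \left(-121\right)^{2} - \frac{1}{209} \cdot 30 = 14641 - \frac{1}{209} \cdot 30 = 14641 - \frac{30}{209} = \frac{3059939}{209}$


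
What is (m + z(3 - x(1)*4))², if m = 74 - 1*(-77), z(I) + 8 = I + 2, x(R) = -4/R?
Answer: 26896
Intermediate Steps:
z(I) = -6 + I (z(I) = -8 + (I + 2) = -8 + (2 + I) = -6 + I)
m = 151 (m = 74 + 77 = 151)
(m + z(3 - x(1)*4))² = (151 + (-6 + (3 - (-4/1)*4)))² = (151 + (-6 + (3 - (-4*1)*4)))² = (151 + (-6 + (3 - (-4)*4)))² = (151 + (-6 + (3 - 1*(-16))))² = (151 + (-6 + (3 + 16)))² = (151 + (-6 + 19))² = (151 + 13)² = 164² = 26896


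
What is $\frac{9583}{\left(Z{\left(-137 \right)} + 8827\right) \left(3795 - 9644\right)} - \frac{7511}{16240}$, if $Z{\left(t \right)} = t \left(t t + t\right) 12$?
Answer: $- \frac{6627037290113}{14328730933520} \approx -0.4625$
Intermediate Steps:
$Z{\left(t \right)} = 12 t \left(t + t^{2}\right)$ ($Z{\left(t \right)} = t \left(t^{2} + t\right) 12 = t \left(t + t^{2}\right) 12 = 12 t \left(t + t^{2}\right)$)
$\frac{9583}{\left(Z{\left(-137 \right)} + 8827\right) \left(3795 - 9644\right)} - \frac{7511}{16240} = \frac{9583}{\left(12 \left(-137\right)^{2} \left(1 - 137\right) + 8827\right) \left(3795 - 9644\right)} - \frac{7511}{16240} = \frac{9583}{\left(12 \cdot 18769 \left(-136\right) + 8827\right) \left(-5849\right)} - \frac{37}{80} = \frac{9583}{\left(-30631008 + 8827\right) \left(-5849\right)} - \frac{37}{80} = \frac{9583}{\left(-30622181\right) \left(-5849\right)} - \frac{37}{80} = \frac{9583}{179109136669} - \frac{37}{80} = - \frac{6627037290113}{14328730933520}$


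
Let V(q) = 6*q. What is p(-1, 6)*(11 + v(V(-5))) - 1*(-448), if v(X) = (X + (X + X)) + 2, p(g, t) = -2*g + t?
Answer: -168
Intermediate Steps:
p(g, t) = t - 2*g
v(X) = 2 + 3*X (v(X) = (X + 2*X) + 2 = 3*X + 2 = 2 + 3*X)
p(-1, 6)*(11 + v(V(-5))) - 1*(-448) = (6 - 2*(-1))*(11 + (2 + 3*(6*(-5)))) - 1*(-448) = (6 + 2)*(11 + (2 + 3*(-30))) + 448 = 8*(11 + (2 - 90)) + 448 = 8*(11 - 88) + 448 = 8*(-77) + 448 = -616 + 448 = -168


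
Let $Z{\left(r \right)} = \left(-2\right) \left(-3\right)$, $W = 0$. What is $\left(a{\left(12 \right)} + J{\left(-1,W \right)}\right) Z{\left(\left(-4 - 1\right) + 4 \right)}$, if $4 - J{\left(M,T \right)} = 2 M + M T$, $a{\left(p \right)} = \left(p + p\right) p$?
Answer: $1764$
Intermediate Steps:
$a{\left(p \right)} = 2 p^{2}$ ($a{\left(p \right)} = 2 p p = 2 p^{2}$)
$Z{\left(r \right)} = 6$
$J{\left(M,T \right)} = 4 - 2 M - M T$ ($J{\left(M,T \right)} = 4 - \left(2 M + M T\right) = 4 - 2 M - M T$)
$\left(a{\left(12 \right)} + J{\left(-1,W \right)}\right) Z{\left(\left(-4 - 1\right) + 4 \right)} = \left(2 \cdot 12^{2} - \left(-6 + 0\right)\right) 6 = \left(2 \cdot 144 + \left(4 + 2 + 0\right)\right) 6 = \left(288 + 6\right) 6 = 294 \cdot 6 = 1764$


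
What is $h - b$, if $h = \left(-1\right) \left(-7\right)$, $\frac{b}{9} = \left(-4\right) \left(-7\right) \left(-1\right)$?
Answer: $259$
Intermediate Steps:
$b = -252$ ($b = 9 \left(-4\right) \left(-7\right) \left(-1\right) = 9 \cdot 28 \left(-1\right) = 9 \left(-28\right) = -252$)
$h = 7$
$h - b = 7 - -252 = 7 + 252 = 259$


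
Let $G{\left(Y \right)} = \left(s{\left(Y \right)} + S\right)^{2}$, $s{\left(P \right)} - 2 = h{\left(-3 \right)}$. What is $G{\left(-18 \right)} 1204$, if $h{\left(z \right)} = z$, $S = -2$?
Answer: $10836$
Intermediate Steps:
$s{\left(P \right)} = -1$ ($s{\left(P \right)} = 2 - 3 = -1$)
$G{\left(Y \right)} = 9$ ($G{\left(Y \right)} = \left(-1 - 2\right)^{2} = \left(-3\right)^{2} = 9$)
$G{\left(-18 \right)} 1204 = 9 \cdot 1204 = 10836$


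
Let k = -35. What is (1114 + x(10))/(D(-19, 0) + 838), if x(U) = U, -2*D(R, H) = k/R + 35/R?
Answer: 562/419 ≈ 1.3413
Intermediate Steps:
D(R, H) = 0 (D(R, H) = -(-35/R + 35/R)/2 = -1/2*0 = 0)
(1114 + x(10))/(D(-19, 0) + 838) = (1114 + 10)/(0 + 838) = 1124/838 = 1124*(1/838) = 562/419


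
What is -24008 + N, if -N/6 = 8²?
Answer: -24392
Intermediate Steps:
N = -384 (N = -6*8² = -6*64 = -384)
-24008 + N = -24008 - 384 = -24392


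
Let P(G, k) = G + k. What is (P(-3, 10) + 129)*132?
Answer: 17952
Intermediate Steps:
(P(-3, 10) + 129)*132 = ((-3 + 10) + 129)*132 = (7 + 129)*132 = 136*132 = 17952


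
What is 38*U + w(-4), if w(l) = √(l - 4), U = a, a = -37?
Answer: -1406 + 2*I*√2 ≈ -1406.0 + 2.8284*I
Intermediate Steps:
U = -37
w(l) = √(-4 + l)
38*U + w(-4) = 38*(-37) + √(-4 - 4) = -1406 + √(-8) = -1406 + 2*I*√2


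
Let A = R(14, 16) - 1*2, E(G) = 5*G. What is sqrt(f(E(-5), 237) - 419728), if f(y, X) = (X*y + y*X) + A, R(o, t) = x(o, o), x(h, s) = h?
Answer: I*sqrt(431566) ≈ 656.94*I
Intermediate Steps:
R(o, t) = o
A = 12 (A = 14 - 1*2 = 14 - 2 = 12)
f(y, X) = 12 + 2*X*y (f(y, X) = (X*y + y*X) + 12 = (X*y + X*y) + 12 = 2*X*y + 12 = 12 + 2*X*y)
sqrt(f(E(-5), 237) - 419728) = sqrt((12 + 2*237*(5*(-5))) - 419728) = sqrt((12 + 2*237*(-25)) - 419728) = sqrt((12 - 11850) - 419728) = sqrt(-11838 - 419728) = sqrt(-431566) = I*sqrt(431566)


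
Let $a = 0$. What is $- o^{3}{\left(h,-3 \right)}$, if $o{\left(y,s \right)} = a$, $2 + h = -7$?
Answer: $0$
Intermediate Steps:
$h = -9$ ($h = -2 - 7 = -9$)
$o{\left(y,s \right)} = 0$
$- o^{3}{\left(h,-3 \right)} = - 0^{3} = \left(-1\right) 0 = 0$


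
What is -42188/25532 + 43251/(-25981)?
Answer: -550092740/165836723 ≈ -3.3171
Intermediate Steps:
-42188/25532 + 43251/(-25981) = -42188*1/25532 + 43251*(-1/25981) = -10547/6383 - 43251/25981 = -550092740/165836723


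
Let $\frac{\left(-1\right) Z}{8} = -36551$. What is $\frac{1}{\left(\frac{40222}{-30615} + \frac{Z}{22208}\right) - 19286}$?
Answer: $- \frac{6537480}{126004350619} \approx -5.1883 \cdot 10^{-5}$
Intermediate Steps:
$Z = 292408$ ($Z = \left(-8\right) \left(-36551\right) = 292408$)
$\frac{1}{\left(\frac{40222}{-30615} + \frac{Z}{22208}\right) - 19286} = \frac{1}{\left(\frac{40222}{-30615} + \frac{292408}{22208}\right) - 19286} = \frac{1}{\left(40222 \left(- \frac{1}{30615}\right) + 292408 \cdot \frac{1}{22208}\right) - 19286} = \frac{1}{\left(- \frac{3094}{2355} + \frac{36551}{2776}\right) - 19286} = \frac{1}{\frac{77488661}{6537480} - 19286} = \frac{1}{- \frac{126004350619}{6537480}} = - \frac{6537480}{126004350619}$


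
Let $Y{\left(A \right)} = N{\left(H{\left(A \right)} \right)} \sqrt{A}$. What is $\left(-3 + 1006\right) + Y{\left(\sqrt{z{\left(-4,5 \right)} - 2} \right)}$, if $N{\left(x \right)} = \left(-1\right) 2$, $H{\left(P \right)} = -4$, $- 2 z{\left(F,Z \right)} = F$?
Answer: $1003$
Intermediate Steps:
$z{\left(F,Z \right)} = - \frac{F}{2}$
$N{\left(x \right)} = -2$
$Y{\left(A \right)} = - 2 \sqrt{A}$
$\left(-3 + 1006\right) + Y{\left(\sqrt{z{\left(-4,5 \right)} - 2} \right)} = \left(-3 + 1006\right) - 2 \sqrt{\sqrt{\left(- \frac{1}{2}\right) \left(-4\right) - 2}} = 1003 - 2 \sqrt{\sqrt{2 - 2}} = 1003 - 2 \sqrt{\sqrt{0}} = 1003 - 2 \sqrt{0} = 1003 - 0 = 1003 + 0 = 1003$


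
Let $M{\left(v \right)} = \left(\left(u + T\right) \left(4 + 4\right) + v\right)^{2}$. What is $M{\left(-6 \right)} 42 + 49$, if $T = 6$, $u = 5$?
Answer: $282457$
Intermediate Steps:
$M{\left(v \right)} = \left(88 + v\right)^{2}$ ($M{\left(v \right)} = \left(\left(5 + 6\right) \left(4 + 4\right) + v\right)^{2} = \left(11 \cdot 8 + v\right)^{2} = \left(88 + v\right)^{2}$)
$M{\left(-6 \right)} 42 + 49 = \left(88 - 6\right)^{2} \cdot 42 + 49 = 82^{2} \cdot 42 + 49 = 6724 \cdot 42 + 49 = 282408 + 49 = 282457$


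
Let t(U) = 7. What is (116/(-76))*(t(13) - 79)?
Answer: 2088/19 ≈ 109.89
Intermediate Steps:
(116/(-76))*(t(13) - 79) = (116/(-76))*(7 - 79) = (116*(-1/76))*(-72) = -29/19*(-72) = 2088/19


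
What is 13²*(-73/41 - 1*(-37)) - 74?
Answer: 241002/41 ≈ 5878.1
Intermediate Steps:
13²*(-73/41 - 1*(-37)) - 74 = 169*(-73*1/41 + 37) - 74 = 169*(-73/41 + 37) - 74 = 169*(1444/41) - 74 = 244036/41 - 74 = 241002/41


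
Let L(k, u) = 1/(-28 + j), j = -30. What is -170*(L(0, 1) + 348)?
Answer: -1715555/29 ≈ -59157.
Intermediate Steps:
L(k, u) = -1/58 (L(k, u) = 1/(-28 - 30) = 1/(-58) = -1/58)
-170*(L(0, 1) + 348) = -170*(-1/58 + 348) = -170*20183/58 = -1715555/29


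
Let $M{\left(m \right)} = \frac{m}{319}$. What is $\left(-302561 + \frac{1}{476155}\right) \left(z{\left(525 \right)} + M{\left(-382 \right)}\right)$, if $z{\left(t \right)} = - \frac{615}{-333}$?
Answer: $- \frac{3312507996411322}{16860172395} \approx -1.9647 \cdot 10^{5}$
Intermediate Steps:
$z{\left(t \right)} = \frac{205}{111}$ ($z{\left(t \right)} = \left(-615\right) \left(- \frac{1}{333}\right) = \frac{205}{111}$)
$M{\left(m \right)} = \frac{m}{319}$ ($M{\left(m \right)} = m \frac{1}{319} = \frac{m}{319}$)
$\left(-302561 + \frac{1}{476155}\right) \left(z{\left(525 \right)} + M{\left(-382 \right)}\right) = \left(-302561 + \frac{1}{476155}\right) \left(\frac{205}{111} + \frac{1}{319} \left(-382\right)\right) = \left(-302561 + \frac{1}{476155}\right) \left(\frac{205}{111} - \frac{382}{319}\right) = \left(- \frac{144065932954}{476155}\right) \frac{22993}{35409} = - \frac{3312507996411322}{16860172395}$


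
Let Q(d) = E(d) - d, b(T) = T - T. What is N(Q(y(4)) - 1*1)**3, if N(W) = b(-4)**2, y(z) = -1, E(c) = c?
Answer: 0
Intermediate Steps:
b(T) = 0
Q(d) = 0 (Q(d) = d - d = 0)
N(W) = 0 (N(W) = 0**2 = 0)
N(Q(y(4)) - 1*1)**3 = 0**3 = 0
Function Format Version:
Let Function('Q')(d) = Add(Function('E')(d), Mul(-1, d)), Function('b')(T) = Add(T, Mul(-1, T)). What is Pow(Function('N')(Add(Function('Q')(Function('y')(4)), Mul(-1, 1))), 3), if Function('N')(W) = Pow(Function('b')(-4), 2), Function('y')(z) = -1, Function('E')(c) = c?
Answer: 0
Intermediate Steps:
Function('b')(T) = 0
Function('Q')(d) = 0 (Function('Q')(d) = Add(d, Mul(-1, d)) = 0)
Function('N')(W) = 0 (Function('N')(W) = Pow(0, 2) = 0)
Pow(Function('N')(Add(Function('Q')(Function('y')(4)), Mul(-1, 1))), 3) = Pow(0, 3) = 0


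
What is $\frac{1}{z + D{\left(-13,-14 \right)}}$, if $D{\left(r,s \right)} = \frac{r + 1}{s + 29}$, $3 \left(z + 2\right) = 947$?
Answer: $\frac{15}{4693} \approx 0.0031963$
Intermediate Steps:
$z = \frac{941}{3}$ ($z = -2 + \frac{1}{3} \cdot 947 = -2 + \frac{947}{3} = \frac{941}{3} \approx 313.67$)
$D{\left(r,s \right)} = \frac{1 + r}{29 + s}$
$\frac{1}{z + D{\left(-13,-14 \right)}} = \frac{1}{\frac{941}{3} + \frac{1 - 13}{29 - 14}} = \frac{1}{\frac{941}{3} + \frac{1}{15} \left(-12\right)} = \frac{1}{\frac{941}{3} - \frac{4}{5}} = \frac{1}{\frac{4693}{15}} = \frac{15}{4693}$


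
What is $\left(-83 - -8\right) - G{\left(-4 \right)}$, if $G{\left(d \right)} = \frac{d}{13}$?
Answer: $- \frac{971}{13} \approx -74.692$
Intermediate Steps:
$G{\left(d \right)} = \frac{d}{13}$ ($G{\left(d \right)} = d \frac{1}{13} = \frac{d}{13}$)
$\left(-83 - -8\right) - G{\left(-4 \right)} = \left(-83 - -8\right) - \frac{1}{13} \left(-4\right) = \left(-83 + 8\right) - - \frac{4}{13} = -75 + \frac{4}{13} = - \frac{971}{13}$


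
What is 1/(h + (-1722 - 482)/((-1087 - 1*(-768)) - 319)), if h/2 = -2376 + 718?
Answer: -11/36438 ≈ -0.00030188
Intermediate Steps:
h = -3316 (h = 2*(-2376 + 718) = 2*(-1658) = -3316)
1/(h + (-1722 - 482)/((-1087 - 1*(-768)) - 319)) = 1/(-3316 + (-1722 - 482)/((-1087 - 1*(-768)) - 319)) = 1/(-3316 - 2204/((-1087 + 768) - 319)) = 1/(-3316 - 2204/(-319 - 319)) = 1/(-3316 - 2204/(-638)) = 1/(-3316 - 2204*(-1/638)) = 1/(-3316 + 38/11) = 1/(-36438/11) = -11/36438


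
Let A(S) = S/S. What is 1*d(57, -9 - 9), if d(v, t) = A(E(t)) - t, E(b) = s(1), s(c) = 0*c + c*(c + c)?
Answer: 19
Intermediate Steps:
s(c) = 2*c**2 (s(c) = 0 + c*(2*c) = 0 + 2*c**2 = 2*c**2)
E(b) = 2 (E(b) = 2*1**2 = 2*1 = 2)
A(S) = 1
d(v, t) = 1 - t
1*d(57, -9 - 9) = 1*(1 - (-9 - 9)) = 1*(1 - 1*(-18)) = 1*(1 + 18) = 1*19 = 19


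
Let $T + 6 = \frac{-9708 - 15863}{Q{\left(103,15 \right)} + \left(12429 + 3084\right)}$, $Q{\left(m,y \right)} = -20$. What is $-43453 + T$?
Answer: $- \frac{673335858}{15493} \approx -43461.0$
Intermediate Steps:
$T = - \frac{118529}{15493}$ ($T = -6 + \frac{-9708 - 15863}{-20 + \left(12429 + 3084\right)} = -6 - \frac{25571}{-20 + 15513} = -6 - \frac{25571}{15493} = - \frac{118529}{15493} \approx -7.6505$)
$-43453 + T = -43453 - \frac{118529}{15493} = - \frac{673335858}{15493}$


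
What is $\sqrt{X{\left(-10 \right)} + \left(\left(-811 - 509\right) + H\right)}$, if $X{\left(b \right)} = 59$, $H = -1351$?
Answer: $2 i \sqrt{653} \approx 51.108 i$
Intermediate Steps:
$\sqrt{X{\left(-10 \right)} + \left(\left(-811 - 509\right) + H\right)} = \sqrt{59 - 2671} = \sqrt{-2612} = 2 i \sqrt{653}$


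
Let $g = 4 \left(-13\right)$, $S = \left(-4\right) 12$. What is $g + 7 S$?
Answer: $-388$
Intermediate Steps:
$S = -48$
$g = -52$
$g + 7 S = -52 + 7 \left(-48\right) = -52 - 336 = -388$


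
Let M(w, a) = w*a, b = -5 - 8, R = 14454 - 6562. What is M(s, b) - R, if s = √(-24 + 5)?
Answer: -7892 - 13*I*√19 ≈ -7892.0 - 56.666*I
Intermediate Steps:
s = I*√19 (s = √(-19) = I*√19 ≈ 4.3589*I)
R = 7892
b = -13
M(w, a) = a*w
M(s, b) - R = -13*I*√19 - 1*7892 = -13*I*√19 - 7892 = -7892 - 13*I*√19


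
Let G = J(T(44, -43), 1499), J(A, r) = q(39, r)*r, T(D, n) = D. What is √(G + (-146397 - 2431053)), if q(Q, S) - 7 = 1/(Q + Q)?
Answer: I*√15617249466/78 ≈ 1602.2*I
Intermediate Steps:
q(Q, S) = 7 + 1/(2*Q) (q(Q, S) = 7 + 1/(Q + Q) = 7 + 1/(2*Q))
J(A, r) = 547*r/78 (J(A, r) = (7 + (½)/39)*r = (7 + (½)*(1/39))*r = (7 + 1/78)*r = 547*r/78)
G = 819953/78 (G = (547/78)*1499 = 819953/78 ≈ 10512.)
√(G + (-146397 - 2431053)) = √(819953/78 + (-146397 - 2431053)) = √(819953/78 - 2577450) = √(-200221147/78) = I*√15617249466/78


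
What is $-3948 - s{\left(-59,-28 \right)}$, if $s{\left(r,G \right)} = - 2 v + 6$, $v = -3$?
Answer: $-3960$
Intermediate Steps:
$s{\left(r,G \right)} = 12$ ($s{\left(r,G \right)} = \left(-2\right) \left(-3\right) + 6 = 6 + 6 = 12$)
$-3948 - s{\left(-59,-28 \right)} = -3948 - 12 = -3960$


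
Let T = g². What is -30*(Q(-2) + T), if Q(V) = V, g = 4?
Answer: -420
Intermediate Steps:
T = 16 (T = 4² = 16)
-30*(Q(-2) + T) = -30*(-2 + 16) = -30*14 = -420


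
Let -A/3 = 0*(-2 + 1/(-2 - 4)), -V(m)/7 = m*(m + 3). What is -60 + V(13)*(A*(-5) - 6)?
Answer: 8676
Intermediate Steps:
V(m) = -7*m*(3 + m) (V(m) = -7*m*(m + 3) = -7*m*(3 + m))
A = 0 (A = -0*(-2 + 1/(-2 - 4)) = -0*(-2 + 1/(-6)) = -0*(-2 - ⅙) = -0*(-13)/6 = -3*0 = 0)
-60 + V(13)*(A*(-5) - 6) = -60 + (-7*13*(3 + 13))*(0*(-5) - 6) = -60 + (-7*13*16)*(0 - 6) = -60 - 1456*(-6) = -60 + 8736 = 8676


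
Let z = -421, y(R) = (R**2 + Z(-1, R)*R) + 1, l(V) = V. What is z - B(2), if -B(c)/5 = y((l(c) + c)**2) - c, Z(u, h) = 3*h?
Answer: 4694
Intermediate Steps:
y(R) = 1 + 4*R**2 (y(R) = (R**2 + (3*R)*R) + 1 = (R**2 + 3*R**2) + 1 = 4*R**2 + 1 = 1 + 4*R**2)
B(c) = -5 - 320*c**4 + 5*c (B(c) = -5*((1 + 4*((c + c)**2)**2) - c) = -5*((1 + 4*((2*c)**2)**2) - c) = -5*((1 + 4*(4*c**2)**2) - c) = -5*((1 + 4*(16*c**4)) - c) = -5*((1 + 64*c**4) - c) = -5*(1 - c + 64*c**4) = -5 - 320*c**4 + 5*c)
z - B(2) = -421 - (-5 - 320*2**4 + 5*2) = -421 - (-5 - 320*16 + 10) = -421 - (-5 - 5120 + 10) = -421 - 1*(-5115) = -421 + 5115 = 4694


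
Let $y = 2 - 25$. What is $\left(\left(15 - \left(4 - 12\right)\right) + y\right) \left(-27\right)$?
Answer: $0$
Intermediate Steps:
$y = -23$ ($y = 2 - 25 = -23$)
$\left(\left(15 - \left(4 - 12\right)\right) + y\right) \left(-27\right) = \left(\left(15 - \left(4 - 12\right)\right) - 23\right) \left(-27\right) = \left(\left(15 - -8\right) - 23\right) \left(-27\right) = \left(\left(15 + 8\right) - 23\right) \left(-27\right) = \left(23 - 23\right) \left(-27\right) = 0 \left(-27\right) = 0$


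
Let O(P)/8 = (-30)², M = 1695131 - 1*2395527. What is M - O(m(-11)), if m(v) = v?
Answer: -707596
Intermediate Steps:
M = -700396 (M = 1695131 - 2395527 = -700396)
O(P) = 7200 (O(P) = 8*(-30)² = 8*900 = 7200)
M - O(m(-11)) = -700396 - 1*7200 = -700396 - 7200 = -707596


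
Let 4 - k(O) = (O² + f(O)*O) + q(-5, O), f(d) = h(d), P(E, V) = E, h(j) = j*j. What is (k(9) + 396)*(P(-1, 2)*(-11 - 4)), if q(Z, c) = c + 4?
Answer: -6345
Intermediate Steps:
h(j) = j²
f(d) = d²
q(Z, c) = 4 + c
k(O) = -O - O² - O³ (k(O) = 4 - ((O² + O²*O) + (4 + O)) = 4 - ((O² + O³) + (4 + O)) = 4 - (4 + O + O² + O³) = 4 + (-4 - O - O² - O³) = -O - O² - O³)
(k(9) + 396)*(P(-1, 2)*(-11 - 4)) = (9*(-1 - 1*9 - 1*9²) + 396)*(-(-11 - 4)) = (9*(-1 - 9 - 1*81) + 396)*(-1*(-15)) = (9*(-1 - 9 - 81) + 396)*15 = (9*(-91) + 396)*15 = (-819 + 396)*15 = -423*15 = -6345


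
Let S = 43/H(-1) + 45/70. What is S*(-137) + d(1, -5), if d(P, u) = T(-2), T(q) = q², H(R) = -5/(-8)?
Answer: -665677/70 ≈ -9509.7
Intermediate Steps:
H(R) = 5/8 (H(R) = -5*(-⅛) = 5/8)
S = 4861/70 (S = 43/(5/8) + 45/70 = 43*(8/5) + 45*(1/70) = 344/5 + 9/14 = 4861/70 ≈ 69.443)
d(P, u) = 4 (d(P, u) = (-2)² = 4)
S*(-137) + d(1, -5) = (4861/70)*(-137) + 4 = -665957/70 + 4 = -665677/70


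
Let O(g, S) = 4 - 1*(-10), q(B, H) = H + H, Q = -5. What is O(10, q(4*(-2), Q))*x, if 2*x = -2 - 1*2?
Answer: -28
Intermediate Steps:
q(B, H) = 2*H
O(g, S) = 14 (O(g, S) = 4 + 10 = 14)
x = -2 (x = (-2 - 1*2)/2 = (-2 - 2)/2 = (1/2)*(-4) = -2)
O(10, q(4*(-2), Q))*x = 14*(-2) = -28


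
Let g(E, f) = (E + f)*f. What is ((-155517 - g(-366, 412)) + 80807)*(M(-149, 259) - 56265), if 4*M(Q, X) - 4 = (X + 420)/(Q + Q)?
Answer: 3140831863977/596 ≈ 5.2698e+9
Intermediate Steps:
g(E, f) = f*(E + f)
M(Q, X) = 1 + (420 + X)/(8*Q) (M(Q, X) = 1 + ((X + 420)/(Q + Q))/4 = 1 + ((420 + X)/((2*Q)))/4 = 1 + ((420 + X)*(1/(2*Q)))/4 = 1 + ((420 + X)/(2*Q))/4 = 1 + (420 + X)/(8*Q))
((-155517 - g(-366, 412)) + 80807)*(M(-149, 259) - 56265) = ((-155517 - 412*(-366 + 412)) + 80807)*((1/8)*(420 + 259 + 8*(-149))/(-149) - 56265) = ((-155517 - 412*46) + 80807)*((1/8)*(-1/149)*(420 + 259 - 1192) - 56265) = ((-155517 - 1*18952) + 80807)*((1/8)*(-1/149)*(-513) - 56265) = ((-155517 - 18952) + 80807)*(513/1192 - 56265) = (-174469 + 80807)*(-67067367/1192) = -93662*(-67067367/1192) = 3140831863977/596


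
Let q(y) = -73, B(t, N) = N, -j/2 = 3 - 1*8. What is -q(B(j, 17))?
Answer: 73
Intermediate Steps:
j = 10 (j = -2*(3 - 1*8) = -2*(3 - 8) = -2*(-5) = 10)
-q(B(j, 17)) = -1*(-73) = 73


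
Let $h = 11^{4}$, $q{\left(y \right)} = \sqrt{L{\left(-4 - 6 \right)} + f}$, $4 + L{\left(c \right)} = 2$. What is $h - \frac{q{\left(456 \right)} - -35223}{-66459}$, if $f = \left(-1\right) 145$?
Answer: $\frac{324353814}{22153} + \frac{7 i \sqrt{3}}{66459} \approx 14642.0 + 0.00018243 i$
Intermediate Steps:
$L{\left(c \right)} = -2$ ($L{\left(c \right)} = -4 + 2 = -2$)
$f = -145$
$q{\left(y \right)} = 7 i \sqrt{3}$ ($q{\left(y \right)} = \sqrt{-2 - 145} = \sqrt{-147} = 7 i \sqrt{3}$)
$h = 14641$
$h - \frac{q{\left(456 \right)} - -35223}{-66459} = 14641 - \frac{7 i \sqrt{3} - -35223}{-66459} = 14641 - \left(7 i \sqrt{3} + 35223\right) \left(- \frac{1}{66459}\right) = 14641 - \left(35223 + 7 i \sqrt{3}\right) \left(- \frac{1}{66459}\right) = 14641 - \left(- \frac{11741}{22153} - \frac{7 i \sqrt{3}}{66459}\right) = 14641 + \left(\frac{11741}{22153} + \frac{7 i \sqrt{3}}{66459}\right) = \frac{324353814}{22153} + \frac{7 i \sqrt{3}}{66459}$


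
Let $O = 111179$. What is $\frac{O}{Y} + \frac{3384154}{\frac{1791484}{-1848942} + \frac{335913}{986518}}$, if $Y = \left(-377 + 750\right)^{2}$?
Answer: $- \frac{429403938105015298587341}{79738138294820957} \approx -5.3852 \cdot 10^{6}$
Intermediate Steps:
$Y = 139129$ ($Y = 373^{2} = 139129$)
$\frac{O}{Y} + \frac{3384154}{\frac{1791484}{-1848942} + \frac{335913}{986518}} = \frac{111179}{139129} + \frac{3384154}{\frac{1791484}{-1848942} + \frac{335913}{986518}} = 111179 \cdot \frac{1}{139129} + \frac{3384154}{1791484 \left(- \frac{1}{1848942}\right) + 335913 \cdot \frac{1}{986518}} = \frac{111179}{139129} + \frac{3384154}{- \frac{895742}{924471} + \frac{335913}{986518}} = \frac{111179}{139129} + \frac{3384154}{- \frac{573123779333}{912007281978}} = \frac{111179}{139129} + 3384154 \left(- \frac{912007281978}{573123779333}\right) = \frac{111179}{139129} - \frac{3086373091334976612}{573123779333} = - \frac{429403938105015298587341}{79738138294820957}$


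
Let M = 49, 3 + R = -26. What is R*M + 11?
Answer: -1410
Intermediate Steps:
R = -29 (R = -3 - 26 = -29)
R*M + 11 = -29*49 + 11 = -1421 + 11 = -1410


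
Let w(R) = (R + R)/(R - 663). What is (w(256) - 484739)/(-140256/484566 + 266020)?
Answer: -15933279945885/8743995262508 ≈ -1.8222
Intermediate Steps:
w(R) = 2*R/(-663 + R) (w(R) = (2*R)/(-663 + R) = 2*R/(-663 + R))
(w(256) - 484739)/(-140256/484566 + 266020) = (2*256/(-663 + 256) - 484739)/(-140256/484566 + 266020) = (2*256/(-407) - 484739)/(-140256*1/484566 + 266020) = (2*256*(-1/407) - 484739)/(-23376/80761 + 266020) = (-512/407 - 484739)/(21484017844/80761) = -197289285/407*80761/21484017844 = -15933279945885/8743995262508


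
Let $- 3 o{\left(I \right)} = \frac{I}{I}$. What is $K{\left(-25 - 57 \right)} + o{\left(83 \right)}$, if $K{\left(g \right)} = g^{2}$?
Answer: $\frac{20171}{3} \approx 6723.7$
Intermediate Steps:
$o{\left(I \right)} = - \frac{1}{3}$ ($o{\left(I \right)} = - \frac{I \frac{1}{I}}{3} = \left(- \frac{1}{3}\right) 1 = - \frac{1}{3}$)
$K{\left(-25 - 57 \right)} + o{\left(83 \right)} = \left(-25 - 57\right)^{2} - \frac{1}{3} = \left(-82\right)^{2} - \frac{1}{3} = 6724 - \frac{1}{3} = \frac{20171}{3}$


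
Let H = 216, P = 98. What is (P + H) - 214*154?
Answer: -32642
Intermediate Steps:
(P + H) - 214*154 = (98 + 216) - 214*154 = 314 - 32956 = -32642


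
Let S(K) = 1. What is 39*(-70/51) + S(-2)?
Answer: -893/17 ≈ -52.529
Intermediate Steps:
39*(-70/51) + S(-2) = 39*(-70/51) + 1 = -910/17 + 1 = -893/17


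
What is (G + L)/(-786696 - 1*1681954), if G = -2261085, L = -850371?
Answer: 1555728/1234325 ≈ 1.2604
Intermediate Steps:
(G + L)/(-786696 - 1*1681954) = (-2261085 - 850371)/(-786696 - 1*1681954) = -3111456/(-786696 - 1681954) = -3111456/(-2468650) = -3111456*(-1/2468650) = 1555728/1234325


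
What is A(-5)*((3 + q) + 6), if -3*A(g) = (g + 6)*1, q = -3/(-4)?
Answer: -13/4 ≈ -3.2500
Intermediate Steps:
q = ¾ (q = -3*(-¼) = ¾ ≈ 0.75000)
A(g) = -2 - g/3 (A(g) = -(g + 6)/3 = -(6 + g)/3 = -2 - g/3)
A(-5)*((3 + q) + 6) = (-2 - ⅓*(-5))*((3 + ¾) + 6) = (-2 + 5/3)*(15/4 + 6) = -⅓*39/4 = -13/4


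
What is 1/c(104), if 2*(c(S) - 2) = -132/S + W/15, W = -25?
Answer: 156/83 ≈ 1.8795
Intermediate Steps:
c(S) = 7/6 - 66/S (c(S) = 2 + (-132/S - 25/15)/2 = 2 + (-132/S - 25*1/15)/2 = 2 + (-132/S - 5/3)/2 = 2 + (-5/3 - 132/S)/2 = 2 + (-⅚ - 66/S) = 7/6 - 66/S)
1/c(104) = 1/(7/6 - 66/104) = 1/(7/6 - 66*1/104) = 1/(7/6 - 33/52) = 1/(83/156) = 156/83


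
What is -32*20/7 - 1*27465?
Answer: -192895/7 ≈ -27556.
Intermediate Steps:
-32*20/7 - 1*27465 = -640*1/7 - 27465 = -640/7 - 27465 = -192895/7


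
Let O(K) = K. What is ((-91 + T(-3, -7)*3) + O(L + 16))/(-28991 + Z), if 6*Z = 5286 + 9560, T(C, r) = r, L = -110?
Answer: 309/39775 ≈ 0.0077687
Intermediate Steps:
Z = 7423/3 (Z = (5286 + 9560)/6 = (1/6)*14846 = 7423/3 ≈ 2474.3)
((-91 + T(-3, -7)*3) + O(L + 16))/(-28991 + Z) = ((-91 - 7*3) + (-110 + 16))/(-28991 + 7423/3) = ((-91 - 21) - 94)/(-79550/3) = (-112 - 94)*(-3/79550) = -206*(-3/79550) = 309/39775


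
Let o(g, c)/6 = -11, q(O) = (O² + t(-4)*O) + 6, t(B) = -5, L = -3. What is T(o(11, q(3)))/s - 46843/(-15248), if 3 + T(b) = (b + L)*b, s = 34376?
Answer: 209958577/65520656 ≈ 3.2045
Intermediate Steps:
q(O) = 6 + O² - 5*O (q(O) = (O² - 5*O) + 6 = 6 + O² - 5*O)
o(g, c) = -66 (o(g, c) = 6*(-11) = -66)
T(b) = -3 + b*(-3 + b) (T(b) = -3 + (b - 3)*b = -3 + (-3 + b)*b = -3 + b*(-3 + b))
T(o(11, q(3)))/s - 46843/(-15248) = (-3 + (-66)² - 3*(-66))/34376 - 46843/(-15248) = (-3 + 4356 + 198)*(1/34376) - 46843*(-1/15248) = 4551*(1/34376) + 46843/15248 = 4551/34376 + 46843/15248 = 209958577/65520656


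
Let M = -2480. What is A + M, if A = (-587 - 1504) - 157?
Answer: -4728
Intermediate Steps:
A = -2248 (A = -2091 - 157 = -2248)
A + M = -2248 - 2480 = -4728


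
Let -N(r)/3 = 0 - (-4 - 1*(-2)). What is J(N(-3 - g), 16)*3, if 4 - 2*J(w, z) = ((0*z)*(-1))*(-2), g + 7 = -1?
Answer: 6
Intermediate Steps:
g = -8 (g = -7 - 1 = -8)
N(r) = -6 (N(r) = -3*(0 - (-4 - 1*(-2))) = -3*(0 - (-4 + 2)) = -3*(0 - 1*(-2)) = -3*(0 + 2) = -3*2 = -6)
J(w, z) = 2 (J(w, z) = 2 - (0*z)*(-1)*(-2)/2 = 2 - 0*(-1)*(-2)/2 = 2 - 0*(-2) = 2 - ½*0 = 2 + 0 = 2)
J(N(-3 - g), 16)*3 = 2*3 = 6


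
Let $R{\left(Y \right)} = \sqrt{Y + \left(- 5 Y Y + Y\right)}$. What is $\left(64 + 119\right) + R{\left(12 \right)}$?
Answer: $183 + 2 i \sqrt{174} \approx 183.0 + 26.382 i$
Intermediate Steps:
$R{\left(Y \right)} = \sqrt{- 5 Y^{2} + 2 Y}$ ($R{\left(Y \right)} = \sqrt{Y - \left(- Y + 5 Y^{2}\right)} = \sqrt{- 5 Y^{2} + 2 Y}$)
$\left(64 + 119\right) + R{\left(12 \right)} = \left(64 + 119\right) + \sqrt{12 \left(2 - 60\right)} = 183 + \sqrt{12 \left(2 - 60\right)} = 183 + \sqrt{12 \left(-58\right)} = 183 + \sqrt{-696} = 183 + 2 i \sqrt{174}$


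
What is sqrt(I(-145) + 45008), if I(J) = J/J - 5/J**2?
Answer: 2*sqrt(236578555)/145 ≈ 212.15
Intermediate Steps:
I(J) = 1 - 5/J**2
sqrt(I(-145) + 45008) = sqrt((1 - 5/(-145)**2) + 45008) = sqrt((1 - 5*1/21025) + 45008) = sqrt((1 - 1/4205) + 45008) = sqrt(4204/4205 + 45008) = sqrt(189262844/4205) = 2*sqrt(236578555)/145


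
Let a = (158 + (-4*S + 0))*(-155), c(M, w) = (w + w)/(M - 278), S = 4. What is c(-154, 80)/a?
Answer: 1/59427 ≈ 1.6827e-5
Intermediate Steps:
c(M, w) = 2*w/(-278 + M) (c(M, w) = (2*w)/(-278 + M) = 2*w/(-278 + M))
a = -22010 (a = (158 + (-4*4 + 0))*(-155) = (158 + (-16 + 0))*(-155) = (158 - 16)*(-155) = 142*(-155) = -22010)
c(-154, 80)/a = (2*80/(-278 - 154))/(-22010) = (2*80/(-432))*(-1/22010) = (2*80*(-1/432))*(-1/22010) = -10/27*(-1/22010) = 1/59427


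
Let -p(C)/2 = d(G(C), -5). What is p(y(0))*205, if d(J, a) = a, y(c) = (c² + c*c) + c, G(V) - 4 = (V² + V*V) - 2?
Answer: 2050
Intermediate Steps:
G(V) = 2 + 2*V² (G(V) = 4 + ((V² + V*V) - 2) = 4 + ((V² + V²) - 2) = 4 + (2*V² - 2) = 4 + (-2 + 2*V²) = 2 + 2*V²)
y(c) = c + 2*c² (y(c) = (c² + c²) + c = 2*c² + c = c + 2*c²)
p(C) = 10 (p(C) = -2*(-5) = 10)
p(y(0))*205 = 10*205 = 2050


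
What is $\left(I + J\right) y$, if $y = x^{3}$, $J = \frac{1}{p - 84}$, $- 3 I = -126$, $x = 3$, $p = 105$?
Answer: $\frac{7947}{7} \approx 1135.3$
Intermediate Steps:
$I = 42$ ($I = \left(- \frac{1}{3}\right) \left(-126\right) = 42$)
$J = \frac{1}{21}$ ($J = \frac{1}{105 - 84} = \frac{1}{21} \approx 0.047619$)
$y = 27$ ($y = 3^{3} = 27$)
$\left(I + J\right) y = \left(42 + \frac{1}{21}\right) 27 = \frac{883}{21} \cdot 27 = \frac{7947}{7}$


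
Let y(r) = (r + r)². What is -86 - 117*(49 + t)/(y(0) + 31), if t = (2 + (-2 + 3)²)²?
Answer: -9452/31 ≈ -304.90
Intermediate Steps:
y(r) = 4*r² (y(r) = (2*r)² = 4*r²)
t = 9 (t = (2 + 1²)² = (2 + 1)² = 3² = 9)
-86 - 117*(49 + t)/(y(0) + 31) = -86 - 117*(49 + 9)/(4*0² + 31) = -86 - 6786/(4*0 + 31) = -86 - 6786/(0 + 31) = -86 - 6786/31 = -9452/31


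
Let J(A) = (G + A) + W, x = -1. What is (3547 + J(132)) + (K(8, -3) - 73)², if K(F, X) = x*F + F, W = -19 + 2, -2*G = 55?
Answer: 17927/2 ≈ 8963.5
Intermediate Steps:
G = -55/2 (G = -½*55 = -55/2 ≈ -27.500)
W = -17
K(F, X) = 0 (K(F, X) = -F + F = 0)
J(A) = -89/2 + A (J(A) = (-55/2 + A) - 17 = -89/2 + A)
(3547 + J(132)) + (K(8, -3) - 73)² = (3547 + (-89/2 + 132)) + (0 - 73)² = (3547 + 175/2) + (-73)² = 7269/2 + 5329 = 17927/2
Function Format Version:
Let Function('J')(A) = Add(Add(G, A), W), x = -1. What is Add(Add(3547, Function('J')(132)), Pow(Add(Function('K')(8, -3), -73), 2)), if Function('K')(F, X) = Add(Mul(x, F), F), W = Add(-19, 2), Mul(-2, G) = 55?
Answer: Rational(17927, 2) ≈ 8963.5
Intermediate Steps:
G = Rational(-55, 2) (G = Mul(Rational(-1, 2), 55) = Rational(-55, 2) ≈ -27.500)
W = -17
Function('K')(F, X) = 0 (Function('K')(F, X) = Add(Mul(-1, F), F) = 0)
Function('J')(A) = Add(Rational(-89, 2), A) (Function('J')(A) = Add(Add(Rational(-55, 2), A), -17) = Add(Rational(-89, 2), A))
Add(Add(3547, Function('J')(132)), Pow(Add(Function('K')(8, -3), -73), 2)) = Add(Add(3547, Add(Rational(-89, 2), 132)), Pow(Add(0, -73), 2)) = Add(Add(3547, Rational(175, 2)), Pow(-73, 2)) = Add(Rational(7269, 2), 5329) = Rational(17927, 2)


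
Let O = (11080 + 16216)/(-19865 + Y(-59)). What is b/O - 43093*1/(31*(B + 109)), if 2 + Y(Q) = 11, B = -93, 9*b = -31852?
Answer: 9472201375/3807792 ≈ 2487.6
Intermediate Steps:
b = -31852/9 (b = (⅑)*(-31852) = -31852/9 ≈ -3539.1)
Y(Q) = 9 (Y(Q) = -2 + 11 = 9)
O = -1706/1241 (O = (11080 + 16216)/(-19865 + 9) = 27296/(-19856) = 27296*(-1/19856) = -1706/1241 ≈ -1.3747)
b/O - 43093*1/(31*(B + 109)) = -31852/(9*(-1706/1241)) - 43093*1/(31*(-93 + 109)) = -31852/9*(-1241/1706) - 43093/(16*31) = 19764166/7677 - 43093/496 = 9472201375/3807792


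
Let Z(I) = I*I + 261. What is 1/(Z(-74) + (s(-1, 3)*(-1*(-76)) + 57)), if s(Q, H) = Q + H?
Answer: 1/5946 ≈ 0.00016818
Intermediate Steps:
Z(I) = 261 + I**2 (Z(I) = I**2 + 261 = 261 + I**2)
s(Q, H) = H + Q
1/(Z(-74) + (s(-1, 3)*(-1*(-76)) + 57)) = 1/((261 + (-74)**2) + ((3 - 1)*(-1*(-76)) + 57)) = 1/((261 + 5476) + (2*76 + 57)) = 1/(5737 + (152 + 57)) = 1/(5737 + 209) = 1/5946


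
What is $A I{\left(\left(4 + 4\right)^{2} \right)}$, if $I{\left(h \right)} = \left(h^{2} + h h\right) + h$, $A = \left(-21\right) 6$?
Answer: $-1040256$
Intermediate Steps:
$A = -126$
$I{\left(h \right)} = h + 2 h^{2}$ ($I{\left(h \right)} = \left(h^{2} + h^{2}\right) + h = 2 h^{2} + h = h + 2 h^{2}$)
$A I{\left(\left(4 + 4\right)^{2} \right)} = - 126 \left(4 + 4\right)^{2} \left(1 + 2 \left(4 + 4\right)^{2}\right) = - 126 \cdot 8^{2} \left(1 + 2 \cdot 8^{2}\right) = - 126 \cdot 64 \left(1 + 2 \cdot 64\right) = - 126 \cdot 64 \left(1 + 128\right) = - 126 \cdot 64 \cdot 129 = \left(-126\right) 8256 = -1040256$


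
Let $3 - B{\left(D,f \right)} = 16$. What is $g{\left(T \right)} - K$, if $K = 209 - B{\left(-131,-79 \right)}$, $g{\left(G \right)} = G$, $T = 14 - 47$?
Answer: $-255$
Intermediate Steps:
$B{\left(D,f \right)} = -13$ ($B{\left(D,f \right)} = 3 - 16 = -13$)
$T = -33$ ($T = 14 - 47 = -33$)
$K = 222$ ($K = 209 - -13 = 209 + 13 = 222$)
$g{\left(T \right)} - K = -33 - 222 = -255$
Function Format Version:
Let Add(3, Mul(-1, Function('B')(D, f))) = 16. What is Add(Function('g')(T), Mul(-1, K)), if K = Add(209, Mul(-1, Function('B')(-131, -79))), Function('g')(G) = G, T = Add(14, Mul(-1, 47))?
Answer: -255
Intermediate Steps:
Function('B')(D, f) = -13 (Function('B')(D, f) = Add(3, Mul(-1, 16)) = Add(3, -16) = -13)
T = -33 (T = Add(14, -47) = -33)
K = 222 (K = Add(209, Mul(-1, -13)) = Add(209, 13) = 222)
Add(Function('g')(T), Mul(-1, K)) = Add(-33, Mul(-1, 222)) = Add(-33, -222) = -255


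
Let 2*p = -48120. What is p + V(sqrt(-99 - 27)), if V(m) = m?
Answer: -24060 + 3*I*sqrt(14) ≈ -24060.0 + 11.225*I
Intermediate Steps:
p = -24060 (p = (1/2)*(-48120) = -24060)
p + V(sqrt(-99 - 27)) = -24060 + sqrt(-99 - 27) = -24060 + sqrt(-126) = -24060 + 3*I*sqrt(14)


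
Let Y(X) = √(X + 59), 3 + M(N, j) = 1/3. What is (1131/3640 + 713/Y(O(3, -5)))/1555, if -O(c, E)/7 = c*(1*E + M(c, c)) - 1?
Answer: 87/435400 + 713*√227/352985 ≈ 0.030633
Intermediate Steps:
M(N, j) = -8/3 (M(N, j) = -3 + 1/3 = -3 + ⅓ = -8/3)
O(c, E) = 7 - 7*c*(-8/3 + E) (O(c, E) = -7*(c*(1*E - 8/3) - 1) = -7*(c*(E - 8/3) - 1) = -7*(c*(-8/3 + E) - 1) = -7*(-1 + c*(-8/3 + E)) = 7 - 7*c*(-8/3 + E))
Y(X) = √(59 + X)
(1131/3640 + 713/Y(O(3, -5)))/1555 = (1131/3640 + 713/(√(59 + (7 + (56/3)*3 - 7*(-5)*3))))/1555 = (1131*(1/3640) + 713/(√(59 + (7 + 56 + 105))))*(1/1555) = (87/280 + 713/(√(59 + 168)))*(1/1555) = (87/280 + 713/(√227))*(1/1555) = (87/280 + 713*(√227/227))*(1/1555) = (87/280 + 713*√227/227)*(1/1555) = 87/435400 + 713*√227/352985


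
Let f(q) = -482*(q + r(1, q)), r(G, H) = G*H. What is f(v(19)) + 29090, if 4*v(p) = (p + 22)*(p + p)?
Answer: -346388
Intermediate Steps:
v(p) = p*(22 + p)/2 (v(p) = ((p + 22)*(p + p))/4 = ((22 + p)*(2*p))/4 = (2*p*(22 + p))/4 = p*(22 + p)/2)
f(q) = -964*q (f(q) = -482*(q + 1*q) = -482*(q + q) = -964*q)
f(v(19)) + 29090 = -482*19*(22 + 19) + 29090 = -482*19*41 + 29090 = -964*779/2 + 29090 = -375478 + 29090 = -346388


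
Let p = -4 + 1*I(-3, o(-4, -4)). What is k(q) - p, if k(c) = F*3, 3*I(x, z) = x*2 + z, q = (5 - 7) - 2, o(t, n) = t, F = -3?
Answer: -5/3 ≈ -1.6667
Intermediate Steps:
q = -4 (q = -2 - 2 = -4)
I(x, z) = z/3 + 2*x/3 (I(x, z) = (x*2 + z)/3 = (2*x + z)/3 = (z + 2*x)/3 = z/3 + 2*x/3)
k(c) = -9 (k(c) = -3*3 = -9)
p = -22/3 (p = -4 + 1*((⅓)*(-4) + (⅔)*(-3)) = -4 + 1*(-4/3 - 2) = -4 + 1*(-10/3) = -4 - 10/3 = -22/3 ≈ -7.3333)
k(q) - p = -9 - 1*(-22/3) = -9 + 22/3 = -5/3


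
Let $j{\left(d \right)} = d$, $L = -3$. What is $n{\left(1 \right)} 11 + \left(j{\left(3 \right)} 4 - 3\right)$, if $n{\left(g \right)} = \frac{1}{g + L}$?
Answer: $\frac{7}{2} \approx 3.5$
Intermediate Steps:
$n{\left(g \right)} = \frac{1}{-3 + g}$ ($n{\left(g \right)} = \frac{1}{g - 3} = \frac{1}{-3 + g}$)
$n{\left(1 \right)} 11 + \left(j{\left(3 \right)} 4 - 3\right) = \frac{1}{-3 + 1} \cdot 11 + \left(3 \cdot 4 - 3\right) = \frac{1}{-2} \cdot 11 + \left(12 - 3\right) = \left(- \frac{1}{2}\right) 11 + 9 = - \frac{11}{2} + 9 = \frac{7}{2}$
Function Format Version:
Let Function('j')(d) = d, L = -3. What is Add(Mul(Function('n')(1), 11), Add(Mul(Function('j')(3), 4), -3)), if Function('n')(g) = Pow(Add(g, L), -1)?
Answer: Rational(7, 2) ≈ 3.5000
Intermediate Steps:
Function('n')(g) = Pow(Add(-3, g), -1) (Function('n')(g) = Pow(Add(g, -3), -1) = Pow(Add(-3, g), -1))
Add(Mul(Function('n')(1), 11), Add(Mul(Function('j')(3), 4), -3)) = Add(Mul(Pow(Add(-3, 1), -1), 11), Add(Mul(3, 4), -3)) = Add(Mul(Pow(-2, -1), 11), Add(12, -3)) = Add(Mul(Rational(-1, 2), 11), 9) = Add(Rational(-11, 2), 9) = Rational(7, 2)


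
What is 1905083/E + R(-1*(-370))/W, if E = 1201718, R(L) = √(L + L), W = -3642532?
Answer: 1905083/1201718 - √185/1821266 ≈ 1.5853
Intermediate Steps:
R(L) = √2*√L (R(L) = √(2*L) = √2*√L)
1905083/E + R(-1*(-370))/W = 1905083/1201718 + (√2*√(-1*(-370)))/(-3642532) = 1905083*(1/1201718) + (√2*√370)*(-1/3642532) = 1905083/1201718 + (2*√185)*(-1/3642532) = 1905083/1201718 - √185/1821266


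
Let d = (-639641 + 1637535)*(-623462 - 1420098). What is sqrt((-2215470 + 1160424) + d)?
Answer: I*sqrt(2039257317686) ≈ 1.428e+6*I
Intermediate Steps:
d = -2039256262640 (d = 997894*(-2043560) = -2039256262640)
sqrt((-2215470 + 1160424) + d) = sqrt((-2215470 + 1160424) - 2039256262640) = sqrt(-1055046 - 2039256262640) = sqrt(-2039257317686) = I*sqrt(2039257317686)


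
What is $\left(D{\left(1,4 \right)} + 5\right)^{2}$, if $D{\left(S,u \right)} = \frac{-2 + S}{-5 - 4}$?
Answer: $\frac{2116}{81} \approx 26.123$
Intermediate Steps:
$D{\left(S,u \right)} = \frac{2}{9} - \frac{S}{9}$ ($D{\left(S,u \right)} = \frac{-2 + S}{-9} = \left(-2 + S\right) \left(- \frac{1}{9}\right) = \frac{2}{9} - \frac{S}{9}$)
$\left(D{\left(1,4 \right)} + 5\right)^{2} = \left(\left(\frac{2}{9} - \frac{1}{9}\right) + 5\right)^{2} = \left(\frac{1}{9} + 5\right)^{2} = \left(\frac{46}{9}\right)^{2} = \frac{2116}{81}$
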